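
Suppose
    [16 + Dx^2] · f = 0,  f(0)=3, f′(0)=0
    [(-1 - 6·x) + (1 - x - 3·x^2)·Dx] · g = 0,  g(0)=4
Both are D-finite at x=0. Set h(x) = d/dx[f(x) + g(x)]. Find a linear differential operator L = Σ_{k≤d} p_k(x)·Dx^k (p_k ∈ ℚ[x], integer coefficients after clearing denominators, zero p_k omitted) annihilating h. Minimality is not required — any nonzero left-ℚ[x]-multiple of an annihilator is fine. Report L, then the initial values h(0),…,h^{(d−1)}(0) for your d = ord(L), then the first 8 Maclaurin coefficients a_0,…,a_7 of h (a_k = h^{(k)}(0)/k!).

f: a_k = 3, 0, -24, 0, 32, 0, -256/15, 0, …
g: a_k = 4, 4, 16, 28, 76, 160, 388, 868, …
Weyl lclm of L_f,L_g ⇒ L₀ (ord ≤ 3).
Differentiate: ansatz ord ≤ ord L₀ ⇒ L.
L = (4672 + 20416·x + 66304·x^2 + 32640·x^3 + 66240·x^4 + 62208·x^5 + 62208·x^6) + (-464 - 2352·x + 3792·x^2 + 6752·x^3 - 2400·x^4 + 5184·x^5 + 24192·x^6 + 20736·x^7)·Dx + (292 + 1276·x + 4144·x^2 + 2040·x^3 + 4140·x^4 + 3888·x^5 + 3888·x^6)·Dx^2 + (-29 - 147·x + 237·x^2 + 422·x^3 - 150·x^4 + 324·x^5 + 1512·x^6 + 1296·x^7)·Dx^3  (order 3).
h: a_k = 4, -16, 84, 432, 800, 11128/5, 6076, 1710976/105, …
ICs: h(0) = 4, h′(0) = -16, h′′(0) = 168.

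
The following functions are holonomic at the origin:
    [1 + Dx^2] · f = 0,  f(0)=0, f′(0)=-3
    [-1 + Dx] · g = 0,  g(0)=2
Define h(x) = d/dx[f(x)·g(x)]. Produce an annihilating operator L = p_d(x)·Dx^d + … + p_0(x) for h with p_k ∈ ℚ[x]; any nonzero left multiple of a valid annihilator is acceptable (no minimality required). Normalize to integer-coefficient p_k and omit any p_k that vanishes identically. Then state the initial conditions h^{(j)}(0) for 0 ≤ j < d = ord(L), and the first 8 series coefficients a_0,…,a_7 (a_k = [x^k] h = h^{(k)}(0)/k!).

L = 2 - 2·Dx + Dx^2  (order 2).
h: a_k = -6, -12, -6, 0, 1, 2/5, 1/15, 0, …
ICs: h(0) = -6, h′(0) = -12.

f: a_k = 0, -3, 0, 1/2, 0, -1/40, 0, 1/1680, …
g: a_k = 2, 2, 1, 1/3, 1/12, 1/60, 1/360, 1/2520, …
h₀=f·g: eliminate ⇒ L₀, order ≤ 2·1.
Differentiate: ansatz ord ≤ ord L₀ ⇒ L.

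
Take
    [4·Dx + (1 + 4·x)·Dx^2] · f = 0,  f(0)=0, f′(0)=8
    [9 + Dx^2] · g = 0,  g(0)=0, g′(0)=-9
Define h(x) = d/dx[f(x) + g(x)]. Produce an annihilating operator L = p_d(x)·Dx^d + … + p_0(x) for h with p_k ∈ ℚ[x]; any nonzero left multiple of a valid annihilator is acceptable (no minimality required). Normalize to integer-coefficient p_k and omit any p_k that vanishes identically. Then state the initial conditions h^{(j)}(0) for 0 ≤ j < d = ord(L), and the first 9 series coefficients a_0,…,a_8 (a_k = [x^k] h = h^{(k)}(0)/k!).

L = (3780 + 2592·x + 5184·x^2) + (369 + 2124·x + 3888·x^2 + 5184·x^3)·Dx + (420 + 288·x + 576·x^2)·Dx^2 + (41 + 236·x + 432·x^2 + 576·x^3)·Dx^3  (order 3).
h: a_k = -1, -32, 337/2, -512, 16141/8, -8192, 2622169/80, -131072, 2348803679/4480, …
ICs: h(0) = -1, h′(0) = -32, h′′(0) = 337.

f: a_k = 0, 8, -16, 128/3, -128, 2048/5, -4096/3, 32768/7, -16384, …
g: a_k = 0, -9, 0, 27/2, 0, -243/40, 0, 729/560, 0, …
f+g: L₀ = lclm(L_f,L_g), ord ≤ 2+2.
Derive L from L₀ (diff closure).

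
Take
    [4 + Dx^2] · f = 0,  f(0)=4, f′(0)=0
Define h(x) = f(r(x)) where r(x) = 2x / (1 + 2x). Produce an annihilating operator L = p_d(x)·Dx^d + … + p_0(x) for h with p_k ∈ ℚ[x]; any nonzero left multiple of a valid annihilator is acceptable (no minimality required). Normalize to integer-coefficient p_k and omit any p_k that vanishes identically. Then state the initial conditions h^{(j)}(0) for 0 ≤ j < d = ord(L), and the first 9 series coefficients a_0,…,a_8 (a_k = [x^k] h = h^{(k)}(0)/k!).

L = 16 + (4 + 24·x + 48·x^2 + 32·x^3)·Dx + (1 + 8·x + 24·x^2 + 32·x^3 + 16·x^4)·Dx^2  (order 2).
h: a_k = 4, 0, -32, 128, -1024/3, 2048/3, -39424/45, -2048/5, 2410496/315, …
ICs: h(0) = 4, h′(0) = 0.

f: a_k = 4, 0, -8, 0, 8/3, 0, -16/45, 0, 8/315, …
Change of var in L_f (x↦r) gives L₀.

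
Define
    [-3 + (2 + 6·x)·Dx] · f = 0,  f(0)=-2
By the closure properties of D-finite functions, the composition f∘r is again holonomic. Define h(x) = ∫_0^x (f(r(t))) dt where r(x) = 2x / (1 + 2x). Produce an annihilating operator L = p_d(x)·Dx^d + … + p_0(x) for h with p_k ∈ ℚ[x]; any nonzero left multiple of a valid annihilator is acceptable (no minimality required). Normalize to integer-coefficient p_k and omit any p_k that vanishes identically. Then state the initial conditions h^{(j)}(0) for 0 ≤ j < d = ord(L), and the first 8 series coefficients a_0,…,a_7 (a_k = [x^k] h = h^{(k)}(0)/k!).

f: a_k = -2, -3, 9/4, -27/8, 405/64, -1701/128, 15309/512, -72171/1024, …
Change of var in L_f (x↦r) gives L₀.
∫: right-multiply L₀ by Dx.
L = -3·Dx + (1 + 10·x + 16·x^2)·Dx^2  (order 2).
h: a_k = 0, -2, -3, 7, -87/4, 1677/20, -3023/8, 106305/56, …
ICs: h(0) = 0, h′(0) = -2.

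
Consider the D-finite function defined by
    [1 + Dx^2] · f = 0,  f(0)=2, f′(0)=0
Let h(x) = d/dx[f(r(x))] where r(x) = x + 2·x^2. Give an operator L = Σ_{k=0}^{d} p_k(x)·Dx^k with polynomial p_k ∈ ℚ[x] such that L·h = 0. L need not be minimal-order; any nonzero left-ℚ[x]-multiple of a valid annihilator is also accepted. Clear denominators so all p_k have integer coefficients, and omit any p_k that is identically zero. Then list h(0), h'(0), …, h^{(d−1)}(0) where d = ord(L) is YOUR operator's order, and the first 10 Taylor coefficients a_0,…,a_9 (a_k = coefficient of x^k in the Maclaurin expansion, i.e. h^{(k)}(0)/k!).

L = (49 + 16·x + 96·x^2 + 256·x^3 + 256·x^4) + (-12 - 48·x)·Dx + (1 + 8·x + 16·x^2)·Dx^2  (order 2).
h: a_k = 0, -2, -12, -47/3, 10/3, 719/60, 553/30, 23521/2520, -559/140, -1199521/181440, …
ICs: h(0) = 0, h′(0) = -2.

f: a_k = 2, 0, -1, 0, 1/12, 0, -1/360, 0, 1/20160, 0, …
L₀ from L_f via x↦r, Dx↦r'^{-1}Dx.
Derive L from L₀ (diff closure).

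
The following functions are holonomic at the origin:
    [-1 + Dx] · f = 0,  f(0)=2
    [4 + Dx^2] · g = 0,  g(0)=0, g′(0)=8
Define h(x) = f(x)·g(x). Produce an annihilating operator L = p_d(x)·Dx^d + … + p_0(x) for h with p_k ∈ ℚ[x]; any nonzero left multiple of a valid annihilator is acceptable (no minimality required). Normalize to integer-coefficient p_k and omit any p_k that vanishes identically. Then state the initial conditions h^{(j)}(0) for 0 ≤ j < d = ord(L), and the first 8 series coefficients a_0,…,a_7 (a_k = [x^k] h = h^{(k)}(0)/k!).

f: a_k = 2, 2, 1, 1/3, 1/12, 1/60, 1/360, 1/2520, …
g: a_k = 0, 8, 0, -16/3, 0, 16/15, 0, -32/315, …
Sym-product of L_f,L_g gives L₀ (≤ ord 2).
L = 5 - 2·Dx + Dx^2  (order 2).
h: a_k = 0, 16, 16, -8/3, -8, -38/15, 22/45, 139/315, …
ICs: h(0) = 0, h′(0) = 16.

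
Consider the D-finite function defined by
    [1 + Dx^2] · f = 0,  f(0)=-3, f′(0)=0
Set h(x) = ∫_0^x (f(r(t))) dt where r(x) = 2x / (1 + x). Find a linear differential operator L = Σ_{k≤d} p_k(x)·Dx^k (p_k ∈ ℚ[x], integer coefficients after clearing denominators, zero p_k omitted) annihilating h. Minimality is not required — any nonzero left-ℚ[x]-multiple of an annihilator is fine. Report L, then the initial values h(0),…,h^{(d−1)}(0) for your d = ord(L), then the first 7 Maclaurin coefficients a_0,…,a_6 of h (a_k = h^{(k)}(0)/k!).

f: a_k = -3, 0, 3/2, 0, -1/8, 0, 1/240, …
Change of var in L_f (x↦r) gives L₀.
h=∫₀ˣh₀: take L = L₀·Dx.
L = 4·Dx + (2 + 6·x + 6·x^2 + 2·x^3)·Dx^2 + (1 + 4·x + 6·x^2 + 4·x^3 + x^4)·Dx^3  (order 3).
h: a_k = 0, -3, 0, 2, -3, 16/5, -8/3, …
ICs: h(0) = 0, h′(0) = -3, h′′(0) = 0.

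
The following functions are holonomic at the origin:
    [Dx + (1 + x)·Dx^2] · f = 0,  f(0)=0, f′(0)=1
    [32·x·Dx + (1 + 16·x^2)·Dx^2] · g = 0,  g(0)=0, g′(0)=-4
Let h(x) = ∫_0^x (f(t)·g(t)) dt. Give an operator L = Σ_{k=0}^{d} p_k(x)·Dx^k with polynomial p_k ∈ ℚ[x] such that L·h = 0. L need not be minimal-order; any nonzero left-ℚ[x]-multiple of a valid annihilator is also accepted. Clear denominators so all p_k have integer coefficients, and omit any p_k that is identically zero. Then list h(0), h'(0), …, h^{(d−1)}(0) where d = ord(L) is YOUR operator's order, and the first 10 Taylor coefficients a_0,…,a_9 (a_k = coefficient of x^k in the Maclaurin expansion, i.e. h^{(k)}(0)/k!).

L = (4224 + 8384·x + 204800·x^2 + 531456·x^3 + 491520·x^4 + 212992·x^5 + 262144·x^7)·Dx^2 + (4098 + 28864·x + 258368·x^2 + 1045504·x^3 + 1798144·x^4 + 1523712·x^5 + 573440·x^6 + 786432·x^7 + 917504·x^8)·Dx^3 + (132 + 8644·x + 37632·x^2 + 196032·x^3 + 614400·x^4 + 955392·x^5 + 786432·x^6 + 540672·x^7 + 786432·x^8 + 524288·x^9)·Dx^4 + (65 + 258·x + 2497·x^2 + 8576·x^3 + 30336·x^4 + 76800·x^5 + 118272·x^6 + 98304·x^7 + 98304·x^8 + 131072·x^9 + 65536·x^10)·Dx^5  (order 5).
h: a_k = 0, 0, 0, -4/3, 1/2, 4, -29/18, -1276/45, 733/60, 2276/9, …
ICs: h(0) = 0, h′(0) = 0, h′′(0) = 0, h′′′(0) = -8, h′′′′(0) = 12.

f: a_k = 0, 1, -1/2, 1/3, -1/4, 1/5, -1/6, 1/7, -1/8, 1/9, …
g: a_k = 0, -4, 0, 64/3, 0, -1024/5, 0, 16384/7, 0, -262144/9, …
L₀ := L_f ⊗_s L_g (sym. prod.), ord ≤ 4.
h=∫₀ˣh₀: take L = L₀·Dx.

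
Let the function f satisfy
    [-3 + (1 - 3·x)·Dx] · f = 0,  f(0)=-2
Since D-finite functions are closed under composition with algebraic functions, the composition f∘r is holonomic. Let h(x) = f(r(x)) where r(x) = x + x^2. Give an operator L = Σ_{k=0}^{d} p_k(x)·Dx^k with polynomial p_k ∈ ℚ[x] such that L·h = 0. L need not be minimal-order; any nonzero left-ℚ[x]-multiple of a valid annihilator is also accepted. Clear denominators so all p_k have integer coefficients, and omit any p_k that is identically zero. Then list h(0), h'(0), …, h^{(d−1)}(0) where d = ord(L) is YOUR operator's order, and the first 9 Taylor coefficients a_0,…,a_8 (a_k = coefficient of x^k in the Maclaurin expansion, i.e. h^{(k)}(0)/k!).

f: a_k = -2, -6, -18, -54, -162, -486, -1458, -4374, -13122, …
h₀=f(r): pull back L_f along r ⇒ L₀.
L = (3 + 6·x) + (-1 + 3·x + 3·x^2)·Dx  (order 1).
h: a_k = -2, -6, -24, -90, -342, -1296, -4914, -18630, -70632, …
ICs: h(0) = -2.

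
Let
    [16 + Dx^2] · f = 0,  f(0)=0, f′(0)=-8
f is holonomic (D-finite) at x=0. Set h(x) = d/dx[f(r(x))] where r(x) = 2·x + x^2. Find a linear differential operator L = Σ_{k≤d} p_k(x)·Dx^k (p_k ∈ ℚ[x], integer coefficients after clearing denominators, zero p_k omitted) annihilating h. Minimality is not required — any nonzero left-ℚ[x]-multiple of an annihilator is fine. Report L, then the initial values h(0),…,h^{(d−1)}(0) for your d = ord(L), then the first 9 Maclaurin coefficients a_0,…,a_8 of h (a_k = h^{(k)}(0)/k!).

L = (67 + 256·x + 384·x^2 + 256·x^3 + 64·x^4) + (-3 - 3·x)·Dx + (1 + 2·x + x^2)·Dx^2  (order 2).
h: a_k = -16, -16, 512, 1024, -6272/3, -8064, -167936/45, 802816/45, 9805312/315, …
ICs: h(0) = -16, h′(0) = -16.

f: a_k = 0, -8, 0, 64/3, 0, -256/15, 0, 2048/315, 0, …
L₀ from L_f via x↦r, Dx↦r'^{-1}Dx.
h₀' ⇒ L via d/dx closure of L₀.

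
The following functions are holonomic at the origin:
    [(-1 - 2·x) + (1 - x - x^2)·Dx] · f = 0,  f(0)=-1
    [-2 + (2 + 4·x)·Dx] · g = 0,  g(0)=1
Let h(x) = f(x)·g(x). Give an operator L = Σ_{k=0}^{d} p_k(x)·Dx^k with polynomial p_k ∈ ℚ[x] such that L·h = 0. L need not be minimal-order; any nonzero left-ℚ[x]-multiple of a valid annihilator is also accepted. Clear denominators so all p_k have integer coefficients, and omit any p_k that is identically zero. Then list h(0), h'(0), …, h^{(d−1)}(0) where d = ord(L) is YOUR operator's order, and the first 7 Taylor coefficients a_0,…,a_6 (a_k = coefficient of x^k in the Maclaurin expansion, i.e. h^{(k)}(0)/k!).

f: a_k = -1, -1, -2, -3, -5, -8, -13, …
g: a_k = 1, 1, -1/2, 1/2, -5/8, 7/8, -21/16, …
f·g: L₀ = L_f ⊗_s L_g, ord ≤ 1·1.
L = (2 + 3·x + 3·x^2) + (-1 - x + 3·x^2 + 2·x^3)·Dx  (order 1).
h: a_k = -1, -2, -5/2, -5, -55/8, -51/4, -293/16, …
ICs: h(0) = -1.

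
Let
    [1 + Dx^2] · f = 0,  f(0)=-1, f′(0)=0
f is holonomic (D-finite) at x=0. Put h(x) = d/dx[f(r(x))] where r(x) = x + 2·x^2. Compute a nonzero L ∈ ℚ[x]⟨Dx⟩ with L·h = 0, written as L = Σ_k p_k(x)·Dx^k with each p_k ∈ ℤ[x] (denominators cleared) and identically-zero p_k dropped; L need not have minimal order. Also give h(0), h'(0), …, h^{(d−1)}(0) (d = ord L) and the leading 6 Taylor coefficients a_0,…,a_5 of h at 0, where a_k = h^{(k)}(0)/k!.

f: a_k = -1, 0, 1/2, 0, -1/24, 0, …
Substitute x→r, Dx→(1/r')Dx; clear ⇒ L₀.
h=h₀': d/dx-closure on L₀ ⇒ L.
L = (49 + 16·x + 96·x^2 + 256·x^3 + 256·x^4) + (-12 - 48·x)·Dx + (1 + 8·x + 16·x^2)·Dx^2  (order 2).
h: a_k = 0, 1, 6, 47/6, -5/3, -719/120, …
ICs: h(0) = 0, h′(0) = 1.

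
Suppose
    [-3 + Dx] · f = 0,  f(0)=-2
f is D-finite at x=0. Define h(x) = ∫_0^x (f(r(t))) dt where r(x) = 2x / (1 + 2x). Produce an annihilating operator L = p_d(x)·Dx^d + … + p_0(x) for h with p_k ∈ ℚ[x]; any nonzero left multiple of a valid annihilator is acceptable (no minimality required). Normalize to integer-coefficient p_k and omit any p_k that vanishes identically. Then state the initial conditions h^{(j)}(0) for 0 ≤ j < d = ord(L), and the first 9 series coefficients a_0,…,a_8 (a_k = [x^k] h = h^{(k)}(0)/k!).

L = -6·Dx + (1 + 4·x + 4·x^2)·Dx^2  (order 2).
h: a_k = 0, -2, -6, -4, 6, -12/5, -28/5, 552/35, -822/35, …
ICs: h(0) = 0, h′(0) = -2.

f: a_k = -2, -6, -9, -9, -27/4, -81/20, -81/40, -243/280, -729/2240, …
Substitute x→r, Dx→(1/r')Dx; clear ⇒ L₀.
h=∫h₀ ⇒ L = L₀·Dx.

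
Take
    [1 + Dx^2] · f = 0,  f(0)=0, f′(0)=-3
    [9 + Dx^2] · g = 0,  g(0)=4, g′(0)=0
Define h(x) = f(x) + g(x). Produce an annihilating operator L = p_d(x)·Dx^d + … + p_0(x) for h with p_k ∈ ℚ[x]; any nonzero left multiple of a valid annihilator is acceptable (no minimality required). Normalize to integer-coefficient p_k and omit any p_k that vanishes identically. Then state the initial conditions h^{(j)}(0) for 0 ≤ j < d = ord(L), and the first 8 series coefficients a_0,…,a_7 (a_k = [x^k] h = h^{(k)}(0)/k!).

L = 9 + 10·Dx^2 + Dx^4  (order 4).
h: a_k = 4, -3, -18, 1/2, 27/2, -1/40, -81/20, 1/1680, …
ICs: h(0) = 4, h′(0) = -3, h′′(0) = -36, h′′′(0) = 3.

f: a_k = 0, -3, 0, 1/2, 0, -1/40, 0, 1/1680, …
g: a_k = 4, 0, -18, 0, 27/2, 0, -81/20, 0, …
Weyl lclm of L_f,L_g ⇒ L₀ (ord ≤ 4).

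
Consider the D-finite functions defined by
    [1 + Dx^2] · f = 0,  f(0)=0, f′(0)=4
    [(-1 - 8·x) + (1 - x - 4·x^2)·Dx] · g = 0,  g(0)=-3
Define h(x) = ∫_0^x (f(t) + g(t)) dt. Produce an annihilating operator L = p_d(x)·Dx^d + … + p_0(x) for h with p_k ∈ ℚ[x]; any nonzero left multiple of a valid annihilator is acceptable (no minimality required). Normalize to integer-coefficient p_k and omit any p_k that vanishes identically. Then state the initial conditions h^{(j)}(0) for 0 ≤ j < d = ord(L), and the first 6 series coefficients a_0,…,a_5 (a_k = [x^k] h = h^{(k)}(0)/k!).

f: a_k = 0, 4, 0, -2/3, 0, 1/30, …
g: a_k = -3, -3, -15, -27, -87, -195, …
L₀ := lclm(L_f,L_g); ord L₀ ≤ 2+1.
∫: right-multiply L₀ by Dx.
L = (-55 - 486·x - 553·x^2 - 1488·x^3 - 80·x^4 - 128·x^5)·Dx + (11 + 11·x + 23·x^2 - 169·x^3 - 348·x^4 - 48·x^5 - 64·x^6)·Dx^2 + (-55 - 486·x - 553·x^2 - 1488·x^3 - 80·x^4 - 128·x^5)·Dx^3 + (11 + 11·x + 23·x^2 - 169·x^3 - 348·x^4 - 48·x^5 - 64·x^6)·Dx^4  (order 4).
h: a_k = 0, -3, 1/2, -5, -83/12, -87/5, …
ICs: h(0) = 0, h′(0) = -3, h′′(0) = 1, h′′′(0) = -30.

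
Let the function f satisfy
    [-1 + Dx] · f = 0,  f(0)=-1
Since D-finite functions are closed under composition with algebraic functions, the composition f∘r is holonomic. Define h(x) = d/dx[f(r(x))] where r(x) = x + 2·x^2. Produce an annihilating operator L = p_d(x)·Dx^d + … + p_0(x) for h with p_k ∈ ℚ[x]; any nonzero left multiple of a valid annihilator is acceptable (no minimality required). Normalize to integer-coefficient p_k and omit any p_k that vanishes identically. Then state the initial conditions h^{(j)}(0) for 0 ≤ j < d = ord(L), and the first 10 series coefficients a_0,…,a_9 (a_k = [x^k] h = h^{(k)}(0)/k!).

L = (5 + 8·x + 16·x^2) + (-1 - 4·x)·Dx  (order 1).
h: a_k = -1, -5, -13/2, -73/6, -281/24, -1741/120, -1697/144, -57233/5040, -328753/40320, -2389141/362880, …
ICs: h(0) = -1.

f: a_k = -1, -1, -1/2, -1/6, -1/24, -1/120, -1/720, -1/5040, -1/40320, -1/362880, …
Substitute x→r, Dx→(1/r')Dx; clear ⇒ L₀.
Derive L from L₀ (diff closure).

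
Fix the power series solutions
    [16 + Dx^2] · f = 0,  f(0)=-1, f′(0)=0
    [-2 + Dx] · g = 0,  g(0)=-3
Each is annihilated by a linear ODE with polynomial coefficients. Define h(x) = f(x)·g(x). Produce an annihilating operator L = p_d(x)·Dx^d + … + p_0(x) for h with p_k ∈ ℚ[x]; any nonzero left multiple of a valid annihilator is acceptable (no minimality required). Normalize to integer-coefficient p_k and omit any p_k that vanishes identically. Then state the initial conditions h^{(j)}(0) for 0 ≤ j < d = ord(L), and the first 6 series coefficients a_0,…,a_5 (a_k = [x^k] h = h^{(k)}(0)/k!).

L = 20 - 4·Dx + Dx^2  (order 2).
h: a_k = 3, 6, -18, -44, -14, 164/5, …
ICs: h(0) = 3, h′(0) = 6.

f: a_k = -1, 0, 8, 0, -32/3, 0, …
g: a_k = -3, -6, -6, -4, -2, -4/5, …
f·g: L₀ = L_f ⊗_s L_g, ord ≤ 2·1.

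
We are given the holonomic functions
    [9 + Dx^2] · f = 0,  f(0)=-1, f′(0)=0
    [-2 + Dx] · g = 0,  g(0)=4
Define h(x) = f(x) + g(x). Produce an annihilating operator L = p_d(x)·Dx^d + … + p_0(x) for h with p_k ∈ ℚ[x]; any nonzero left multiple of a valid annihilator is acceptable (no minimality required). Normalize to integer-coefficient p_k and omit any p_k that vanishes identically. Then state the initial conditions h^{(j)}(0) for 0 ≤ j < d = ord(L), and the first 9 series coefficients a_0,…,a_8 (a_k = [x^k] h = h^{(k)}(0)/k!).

L = -18 + 9·Dx - 2·Dx^2 + Dx^3  (order 3).
h: a_k = 3, 8, 25/2, 16/3, -17/24, 16/15, 197/144, 32/315, -791/5760, …
ICs: h(0) = 3, h′(0) = 8, h′′(0) = 25.

f: a_k = -1, 0, 9/2, 0, -27/8, 0, 81/80, 0, -729/4480, …
g: a_k = 4, 8, 8, 16/3, 8/3, 16/15, 16/45, 32/315, 8/315, …
Sum ⇒ L₀ = lclm(L_f,L_g) in ℚ(x)⟨Dx⟩.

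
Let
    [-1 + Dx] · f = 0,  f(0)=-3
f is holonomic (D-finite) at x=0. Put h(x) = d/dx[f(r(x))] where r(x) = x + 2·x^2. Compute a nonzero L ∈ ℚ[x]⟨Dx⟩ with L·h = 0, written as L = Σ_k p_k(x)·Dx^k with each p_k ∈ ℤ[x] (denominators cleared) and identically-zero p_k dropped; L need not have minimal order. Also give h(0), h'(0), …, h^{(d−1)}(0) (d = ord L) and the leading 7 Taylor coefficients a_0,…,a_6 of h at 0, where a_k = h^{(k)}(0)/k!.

L = (5 + 8·x + 16·x^2) + (-1 - 4·x)·Dx  (order 1).
h: a_k = -3, -15, -39/2, -73/2, -281/8, -1741/40, -1697/48, …
ICs: h(0) = -3.

f: a_k = -3, -3, -3/2, -1/2, -1/8, -1/40, -1/240, …
Substitute x→r, Dx→(1/r')Dx; clear ⇒ L₀.
h₀' ⇒ L via d/dx closure of L₀.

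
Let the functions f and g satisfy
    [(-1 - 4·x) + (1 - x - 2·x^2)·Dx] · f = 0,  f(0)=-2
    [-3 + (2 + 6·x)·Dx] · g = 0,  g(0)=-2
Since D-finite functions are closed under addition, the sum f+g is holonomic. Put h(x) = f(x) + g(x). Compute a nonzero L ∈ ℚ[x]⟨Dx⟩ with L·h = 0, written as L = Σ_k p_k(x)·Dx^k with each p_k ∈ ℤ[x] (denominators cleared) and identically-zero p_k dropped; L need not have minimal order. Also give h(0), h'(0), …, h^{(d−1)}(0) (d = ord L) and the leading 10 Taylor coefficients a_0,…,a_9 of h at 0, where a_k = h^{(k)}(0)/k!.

f: a_k = -2, -2, -6, -10, -22, -42, -86, -170, -342, -682, …
g: a_k = -2, -3, 9/4, -27/8, 405/64, -1701/128, 15309/512, -72171/1024, 2814669/16384, -14073345/32768, …
Sum ⇒ L₀ = lclm(L_f,L_g) in ℚ(x)⟨Dx⟩.
L = (-45 - 207·x - 306·x^2 - 360·x^3) + (33 + 174·x + 573·x^2 + 1044·x^3 + 900·x^4)·Dx + (2 - 30·x - 138·x^2 + 38·x^3 + 504·x^4 + 360·x^5)·Dx^2  (order 2).
h: a_k = -4, -5, -15/4, -107/8, -1003/64, -7077/128, -28723/512, -246251/1024, -2788659/16384, -36421121/32768, …
ICs: h(0) = -4, h′(0) = -5.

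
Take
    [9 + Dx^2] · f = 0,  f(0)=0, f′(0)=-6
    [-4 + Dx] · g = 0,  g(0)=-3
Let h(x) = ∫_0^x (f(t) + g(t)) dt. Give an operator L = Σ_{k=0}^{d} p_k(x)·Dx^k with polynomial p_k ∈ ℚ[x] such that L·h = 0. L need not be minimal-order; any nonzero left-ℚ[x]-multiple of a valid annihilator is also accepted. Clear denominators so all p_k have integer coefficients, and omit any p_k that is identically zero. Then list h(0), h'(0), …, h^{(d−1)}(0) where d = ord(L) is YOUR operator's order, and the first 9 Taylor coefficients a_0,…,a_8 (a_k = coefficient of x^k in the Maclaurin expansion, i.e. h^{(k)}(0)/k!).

f: a_k = 0, -6, 0, 9, 0, -81/20, 0, 243/280, 0, …
g: a_k = -3, -12, -24, -32, -32, -128/5, -256/15, -1024/105, -512/105, …
Weyl lclm of L_f,L_g ⇒ L₀ (ord ≤ 3).
Integrate: L := L₀·Dx.
L = -36·Dx + 9·Dx^2 - 4·Dx^3 + Dx^4  (order 4).
h: a_k = 0, -3, -9, -8, -23/4, -32/5, -593/120, -256/105, -7463/6720, …
ICs: h(0) = 0, h′(0) = -3, h′′(0) = -18, h′′′(0) = -48.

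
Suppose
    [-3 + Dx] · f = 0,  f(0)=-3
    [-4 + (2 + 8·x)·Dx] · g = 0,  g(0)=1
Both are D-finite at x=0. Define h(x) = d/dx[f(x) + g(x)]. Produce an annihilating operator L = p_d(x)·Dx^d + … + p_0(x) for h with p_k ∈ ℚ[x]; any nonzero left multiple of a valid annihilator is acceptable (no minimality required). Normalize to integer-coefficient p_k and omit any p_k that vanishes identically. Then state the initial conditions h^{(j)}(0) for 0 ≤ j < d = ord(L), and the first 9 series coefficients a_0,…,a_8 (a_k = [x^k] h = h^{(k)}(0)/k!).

f: a_k = -3, -9, -27/2, -27/2, -81/8, -243/40, -243/80, -729/560, -2187/4480, …
g: a_k = 1, 2, -2, 4, -10, 28, -84, 264, -858, …
h₀=f+g: left-lcm gives L₀, ord ≤ 2.
h₀' ⇒ L via d/dx closure of L₀.
L = (-54 - 72·x) + (3 - 72·x - 144·x^2)·Dx + (5 + 32·x + 48·x^2)·Dx^2  (order 2).
h: a_k = -7, -31, -57/2, -161/2, 877/8, -20889/40, 147111/80, -3846027/560, 115308639/4480, …
ICs: h(0) = -7, h′(0) = -31.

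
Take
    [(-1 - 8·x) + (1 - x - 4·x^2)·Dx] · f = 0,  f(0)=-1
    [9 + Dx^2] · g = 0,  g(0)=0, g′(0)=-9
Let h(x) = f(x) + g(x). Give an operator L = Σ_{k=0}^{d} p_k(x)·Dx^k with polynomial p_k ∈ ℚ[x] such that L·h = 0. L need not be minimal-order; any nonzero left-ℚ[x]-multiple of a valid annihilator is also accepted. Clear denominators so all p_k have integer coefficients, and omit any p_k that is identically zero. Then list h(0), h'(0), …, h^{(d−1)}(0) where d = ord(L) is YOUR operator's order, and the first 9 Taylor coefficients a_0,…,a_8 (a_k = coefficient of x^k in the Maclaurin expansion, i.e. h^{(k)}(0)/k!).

L = (567 + 4806·x + 3321·x^2 + 9936·x^3 + 6480·x^4 + 10368·x^5) + (-171 + 117·x + 441·x^2 - 135·x^3 + 540·x^4 + 3888·x^5 + 5184·x^6)·Dx + (63 + 534·x + 369·x^2 + 1104·x^3 + 720·x^4 + 1152·x^5)·Dx^2 + (-19 + 13·x + 49·x^2 - 15·x^3 + 60·x^4 + 432·x^5 + 576·x^6)·Dx^3  (order 3).
h: a_k = -1, -10, -5, 9/2, -29, -2843/40, -181, -246231/560, -1165, …
ICs: h(0) = -1, h′(0) = -10, h′′(0) = -10.

f: a_k = -1, -1, -5, -9, -29, -65, -181, -441, -1165, …
g: a_k = 0, -9, 0, 27/2, 0, -243/40, 0, 729/560, 0, …
h₀=f+g: left-lcm gives L₀, ord ≤ 3.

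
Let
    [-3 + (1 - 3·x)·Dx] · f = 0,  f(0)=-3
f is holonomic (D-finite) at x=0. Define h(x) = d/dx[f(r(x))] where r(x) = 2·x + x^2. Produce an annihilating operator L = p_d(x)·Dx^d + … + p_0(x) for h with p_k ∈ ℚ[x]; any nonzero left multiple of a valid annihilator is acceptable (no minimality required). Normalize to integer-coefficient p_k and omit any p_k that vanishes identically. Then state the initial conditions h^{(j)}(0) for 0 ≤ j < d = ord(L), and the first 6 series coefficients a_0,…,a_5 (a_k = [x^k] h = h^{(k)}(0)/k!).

f: a_k = -3, -9, -27, -81, -243, -729, …
h₀=f(r): pull back L_f along r ⇒ L₀.
h₀' ⇒ L via d/dx closure of L₀.
L = (13 + 18·x + 9·x^2) + (-1 + 5·x + 9·x^2 + 3·x^3)·Dx  (order 1).
h: a_k = -18, -234, -2268, -19548, -157950, -1225206, …
ICs: h(0) = -18.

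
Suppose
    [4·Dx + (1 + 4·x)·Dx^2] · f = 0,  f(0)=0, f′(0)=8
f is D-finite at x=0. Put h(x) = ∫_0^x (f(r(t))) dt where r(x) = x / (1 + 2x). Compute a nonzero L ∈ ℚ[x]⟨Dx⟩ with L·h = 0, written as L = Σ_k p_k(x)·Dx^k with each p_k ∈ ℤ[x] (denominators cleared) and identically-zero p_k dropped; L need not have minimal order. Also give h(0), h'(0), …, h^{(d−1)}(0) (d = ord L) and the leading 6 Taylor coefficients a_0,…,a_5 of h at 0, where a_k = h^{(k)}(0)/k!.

L = (8 + 24·x)·Dx^2 + (1 + 8·x + 12·x^2)·Dx^3  (order 3).
h: a_k = 0, 0, 4, -32/3, 104/3, -128, …
ICs: h(0) = 0, h′(0) = 0, h′′(0) = 8.

f: a_k = 0, 8, -16, 128/3, -128, 2048/5, …
f∘r: x↦r, Dx↦Dx/r' in L_f ⇒ L₀.
∫: right-multiply L₀ by Dx.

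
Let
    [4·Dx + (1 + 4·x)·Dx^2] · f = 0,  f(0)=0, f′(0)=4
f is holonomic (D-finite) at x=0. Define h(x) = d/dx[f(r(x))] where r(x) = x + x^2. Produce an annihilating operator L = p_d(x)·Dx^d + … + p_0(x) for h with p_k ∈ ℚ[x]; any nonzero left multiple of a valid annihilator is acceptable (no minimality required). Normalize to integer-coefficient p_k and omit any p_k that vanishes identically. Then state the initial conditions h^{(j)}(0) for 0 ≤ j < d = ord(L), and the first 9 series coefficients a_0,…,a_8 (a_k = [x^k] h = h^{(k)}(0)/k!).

f: a_k = 0, 4, -8, 64/3, -64, 1024/5, -2048/3, 16384/7, -8192, …
L₀ from L_f via x↦r, Dx↦r'^{-1}Dx.
h=h₀': d/dx-closure on L₀ ⇒ L.
L = 2 + (1 + 2·x)·Dx  (order 1).
h: a_k = 4, -8, 16, -32, 64, -128, 256, -512, 1024, …
ICs: h(0) = 4.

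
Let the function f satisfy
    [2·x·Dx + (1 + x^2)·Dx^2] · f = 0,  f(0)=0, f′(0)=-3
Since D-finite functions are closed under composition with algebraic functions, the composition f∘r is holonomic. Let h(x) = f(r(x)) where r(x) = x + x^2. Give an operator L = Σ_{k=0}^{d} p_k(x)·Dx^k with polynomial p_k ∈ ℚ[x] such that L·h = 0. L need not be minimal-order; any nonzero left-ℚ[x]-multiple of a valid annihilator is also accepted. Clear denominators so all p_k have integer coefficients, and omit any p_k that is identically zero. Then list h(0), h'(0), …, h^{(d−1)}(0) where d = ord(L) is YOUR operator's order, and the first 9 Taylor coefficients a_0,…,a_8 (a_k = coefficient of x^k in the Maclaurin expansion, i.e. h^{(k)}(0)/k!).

f: a_k = 0, -3, 0, 1, 0, -3/5, 0, 3/7, 0, …
Change of var in L_f (x↦r) gives L₀.
L = (-2 + 2·x + 8·x^2 + 12·x^3 + 6·x^4)·Dx + (1 + 2·x + x^2 + 4·x^3 + 5·x^4 + 2·x^5)·Dx^2  (order 2).
h: a_k = 0, -3, -3, 1, 3, 12/5, -2, -39/7, -3, …
ICs: h(0) = 0, h′(0) = -3.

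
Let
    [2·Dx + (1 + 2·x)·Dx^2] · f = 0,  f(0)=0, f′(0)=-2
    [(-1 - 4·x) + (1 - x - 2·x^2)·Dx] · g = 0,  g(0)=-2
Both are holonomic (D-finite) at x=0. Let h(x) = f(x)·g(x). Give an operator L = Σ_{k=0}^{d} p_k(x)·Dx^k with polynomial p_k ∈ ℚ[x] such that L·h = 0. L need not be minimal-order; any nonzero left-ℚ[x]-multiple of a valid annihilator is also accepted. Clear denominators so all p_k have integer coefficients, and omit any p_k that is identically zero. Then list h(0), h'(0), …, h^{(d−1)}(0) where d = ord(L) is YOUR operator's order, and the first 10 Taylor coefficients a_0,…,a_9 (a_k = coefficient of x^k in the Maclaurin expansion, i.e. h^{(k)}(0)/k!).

L = (6 + 16·x) + (14·x + 20·x^2)·Dx + (-1 - x + 4·x^2 + 4·x^3)·Dx^2  (order 2).
h: a_k = 0, 4, 0, 40/3, 16/3, 224/5, 512/15, 16832/105, 1152/7, 188672/315, …
ICs: h(0) = 0, h′(0) = 4.

f: a_k = 0, -2, 2, -8/3, 4, -32/5, 32/3, -128/7, 32, -512/9, …
g: a_k = -2, -2, -6, -10, -22, -42, -86, -170, -342, -682, …
L₀ := L_f ⊗_s L_g (sym. prod.), ord ≤ 2.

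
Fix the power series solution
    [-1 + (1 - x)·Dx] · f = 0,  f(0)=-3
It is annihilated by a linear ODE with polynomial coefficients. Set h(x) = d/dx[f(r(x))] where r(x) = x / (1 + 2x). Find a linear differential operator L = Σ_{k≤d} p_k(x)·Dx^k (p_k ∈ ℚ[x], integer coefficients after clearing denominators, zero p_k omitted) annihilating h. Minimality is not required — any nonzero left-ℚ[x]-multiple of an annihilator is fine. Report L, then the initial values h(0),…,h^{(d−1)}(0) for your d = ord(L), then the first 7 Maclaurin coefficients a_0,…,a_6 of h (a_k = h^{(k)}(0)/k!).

f: a_k = -3, -3, -3, -3, -3, -3, -3, …
Substitute x→r, Dx→(1/r')Dx; clear ⇒ L₀.
h₀' ⇒ L via d/dx closure of L₀.
L = -4 + (-2 - 2·x)·Dx  (order 1).
h: a_k = -3, 6, -9, 12, -15, 18, -21, …
ICs: h(0) = -3.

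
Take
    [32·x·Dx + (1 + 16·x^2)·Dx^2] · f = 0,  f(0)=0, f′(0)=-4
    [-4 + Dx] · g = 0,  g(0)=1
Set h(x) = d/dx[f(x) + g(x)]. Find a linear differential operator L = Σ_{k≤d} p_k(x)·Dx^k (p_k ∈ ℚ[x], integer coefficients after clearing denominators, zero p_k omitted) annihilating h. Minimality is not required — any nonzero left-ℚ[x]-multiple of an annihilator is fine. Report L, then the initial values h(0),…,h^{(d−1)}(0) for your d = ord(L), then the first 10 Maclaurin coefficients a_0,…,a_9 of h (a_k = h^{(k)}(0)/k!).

L = (32 - 256·x - 512·x^2) + (-12 + 48·x + 64·x^2 - 256·x^3)·Dx + (1 + 4·x + 16·x^2 + 64·x^3)·Dx^2  (order 2).
h: a_k = 0, 16, 96, 128/3, -2944/3, 512/15, 738304/45, 4096/315, -82573312/315, 8192/2835, …
ICs: h(0) = 0, h′(0) = 16.

f: a_k = 0, -4, 0, 64/3, 0, -1024/5, 0, 16384/7, 0, -262144/9, …
g: a_k = 1, 4, 8, 32/3, 32/3, 128/15, 256/45, 1024/315, 512/315, 2048/2835, …
L₀ := lclm(L_f,L_g); ord L₀ ≤ 2+1.
h₀' ⇒ L via d/dx closure of L₀.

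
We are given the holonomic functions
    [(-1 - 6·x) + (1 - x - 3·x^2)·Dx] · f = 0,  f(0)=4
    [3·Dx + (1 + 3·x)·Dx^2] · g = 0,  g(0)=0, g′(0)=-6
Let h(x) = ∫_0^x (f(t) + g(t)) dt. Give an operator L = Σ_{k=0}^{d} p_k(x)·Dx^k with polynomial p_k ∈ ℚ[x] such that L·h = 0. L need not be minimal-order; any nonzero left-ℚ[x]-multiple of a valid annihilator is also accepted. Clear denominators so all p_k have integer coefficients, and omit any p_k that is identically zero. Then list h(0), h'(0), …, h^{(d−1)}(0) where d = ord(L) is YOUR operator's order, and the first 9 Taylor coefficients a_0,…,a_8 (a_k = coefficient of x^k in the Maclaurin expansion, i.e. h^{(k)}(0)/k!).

L = (270 + 1422·x + 3780·x^2 + 2916·x^3 + 2916·x^4)·Dx^2 + (24 + 468·x + 2736·x^2 + 5616·x^3 + 5994·x^4 + 4860·x^5)·Dx^3 + (-11 - 79·x - 129·x^2 + 171·x^3 + 783·x^4 + 1377·x^5 + 972·x^6)·Dx^4  (order 4).
h: a_k = 0, 4, -1, 25/3, 5/2, 233/10, 157/15, 631/7, 851/28, …
ICs: h(0) = 0, h′(0) = 4, h′′(0) = -2, h′′′(0) = 50.

f: a_k = 4, 4, 16, 28, 76, 160, 388, 868, 2032, …
g: a_k = 0, -6, 9, -18, 81/2, -486/5, 243, -4374/7, 6561/4, …
Weyl lclm of L_f,L_g ⇒ L₀ (ord ≤ 3).
h=∫h₀ ⇒ L = L₀·Dx.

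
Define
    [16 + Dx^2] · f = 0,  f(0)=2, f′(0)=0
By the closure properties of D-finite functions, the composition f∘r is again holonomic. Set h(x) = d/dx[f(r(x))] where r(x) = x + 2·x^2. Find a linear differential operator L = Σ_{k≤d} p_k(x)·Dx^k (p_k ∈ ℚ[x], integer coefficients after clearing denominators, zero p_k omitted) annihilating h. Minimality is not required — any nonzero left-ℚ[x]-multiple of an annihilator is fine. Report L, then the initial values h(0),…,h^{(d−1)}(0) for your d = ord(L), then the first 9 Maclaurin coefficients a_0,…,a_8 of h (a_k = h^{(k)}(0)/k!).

f: a_k = 2, 0, -16, 0, 64/3, 0, -512/45, 0, 1024/315, …
L₀ from L_f via x↦r, Dx↦r'^{-1}Dx.
h=h₀': d/dx-closure on L₀ ⇒ L.
L = (64 + 256·x + 1536·x^2 + 4096·x^3 + 4096·x^4) + (-12 - 48·x)·Dx + (1 + 8·x + 16·x^2)·Dx^2  (order 2).
h: a_k = 0, -32, -192, -512/3, 2560/3, 45056/15, 57344/15, -851968/315, -557056/35, …
ICs: h(0) = 0, h′(0) = -32.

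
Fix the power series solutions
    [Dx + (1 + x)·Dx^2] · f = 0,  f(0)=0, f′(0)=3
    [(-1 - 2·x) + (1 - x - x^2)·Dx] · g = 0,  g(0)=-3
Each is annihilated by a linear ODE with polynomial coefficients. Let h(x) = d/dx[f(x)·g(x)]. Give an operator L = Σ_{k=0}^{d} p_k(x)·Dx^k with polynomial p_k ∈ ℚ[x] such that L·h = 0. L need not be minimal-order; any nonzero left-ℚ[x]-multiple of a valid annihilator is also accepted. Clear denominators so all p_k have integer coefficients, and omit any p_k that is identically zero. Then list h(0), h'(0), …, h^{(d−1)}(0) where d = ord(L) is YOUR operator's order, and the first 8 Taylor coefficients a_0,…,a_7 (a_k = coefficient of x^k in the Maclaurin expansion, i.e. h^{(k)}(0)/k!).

f: a_k = 0, 3, -3/2, 1, -3/4, 3/5, -1/2, 3/7, …
g: a_k = -3, -3, -6, -9, -15, -24, -39, -63, …
h₀=f·g: eliminate ⇒ L₀, order ≤ 2·1.
Differentiate: ansatz ord ≤ ord L₀ ⇒ L.
L = (26 + 54·x + 36·x^2) + (7 + 37·x + 60·x^2 + 28·x^3)·Dx + (-3 - 4·x + 6·x^2 + 11·x^3 + 4·x^4)·Dx^2  (order 2).
h: a_k = -9, -9, -99/2, -75, -741/4, -1629/5, -12969/20, -40827/35, …
ICs: h(0) = -9, h′(0) = -9.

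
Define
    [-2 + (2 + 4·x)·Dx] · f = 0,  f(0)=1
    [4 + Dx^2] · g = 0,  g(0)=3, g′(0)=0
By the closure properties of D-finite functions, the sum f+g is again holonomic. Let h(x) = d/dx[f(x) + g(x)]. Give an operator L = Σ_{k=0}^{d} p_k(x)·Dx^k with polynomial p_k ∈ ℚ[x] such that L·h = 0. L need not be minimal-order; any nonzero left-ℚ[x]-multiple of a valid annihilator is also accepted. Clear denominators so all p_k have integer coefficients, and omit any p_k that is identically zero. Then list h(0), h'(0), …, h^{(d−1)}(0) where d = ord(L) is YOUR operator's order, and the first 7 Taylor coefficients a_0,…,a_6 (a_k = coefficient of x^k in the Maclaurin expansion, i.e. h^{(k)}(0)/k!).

L = (-76 - 64·x - 64·x^2) + (-28 - 120·x - 192·x^2 - 128·x^3)·Dx + (-19 - 16·x - 16·x^2)·Dx^2 + (-7 - 30·x - 48·x^2 - 32·x^3)·Dx^3  (order 3).
h: a_k = 1, -13, 3/2, 11/2, 35/8, -379/40, 231/16, …
ICs: h(0) = 1, h′(0) = -13, h′′(0) = 3.

f: a_k = 1, 1, -1/2, 1/2, -5/8, 7/8, -21/16, …
g: a_k = 3, 0, -6, 0, 2, 0, -4/15, …
f+g: L₀ = lclm(L_f,L_g), ord ≤ 1+2.
Derive L from L₀ (diff closure).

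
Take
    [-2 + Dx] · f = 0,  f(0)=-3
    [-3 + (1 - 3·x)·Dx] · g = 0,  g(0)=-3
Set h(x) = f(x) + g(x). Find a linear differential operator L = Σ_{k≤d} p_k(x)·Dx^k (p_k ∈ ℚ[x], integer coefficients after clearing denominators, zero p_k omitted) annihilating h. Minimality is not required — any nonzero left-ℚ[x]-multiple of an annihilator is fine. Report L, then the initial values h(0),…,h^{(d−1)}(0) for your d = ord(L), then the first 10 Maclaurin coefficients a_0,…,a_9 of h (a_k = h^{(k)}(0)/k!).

f: a_k = -3, -6, -6, -4, -2, -4/5, -4/15, -8/105, -2/105, -4/945, …
g: a_k = -3, -9, -27, -81, -243, -729, -2187, -6561, -19683, -59049, …
f+g: L₀ = lclm(L_f,L_g), ord ≤ 1+1.
L = (24 + 36·x) + (-14 - 24·x + 36·x^2)·Dx + (1 + 3·x - 18·x^2)·Dx^2  (order 2).
h: a_k = -6, -15, -33, -85, -245, -3649/5, -32809/15, -688913/105, -2066717/105, -55801309/945, …
ICs: h(0) = -6, h′(0) = -15.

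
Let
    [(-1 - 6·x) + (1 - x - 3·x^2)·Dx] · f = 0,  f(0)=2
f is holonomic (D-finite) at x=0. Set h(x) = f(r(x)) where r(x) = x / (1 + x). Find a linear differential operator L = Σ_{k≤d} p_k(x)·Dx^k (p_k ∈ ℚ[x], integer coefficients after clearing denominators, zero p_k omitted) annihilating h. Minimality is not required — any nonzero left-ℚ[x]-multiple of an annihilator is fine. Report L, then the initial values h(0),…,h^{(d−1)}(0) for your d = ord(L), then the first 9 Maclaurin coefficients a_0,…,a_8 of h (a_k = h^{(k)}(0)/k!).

L = (1 + 7·x) + (-1 - 2·x + 2·x^2 + 3·x^3)·Dx  (order 1).
h: a_k = 2, 2, 6, 0, 18, -18, 72, -126, 342, …
ICs: h(0) = 2.

f: a_k = 2, 2, 8, 14, 38, 80, 194, 434, 1016, …
Substitute x→r, Dx→(1/r')Dx; clear ⇒ L₀.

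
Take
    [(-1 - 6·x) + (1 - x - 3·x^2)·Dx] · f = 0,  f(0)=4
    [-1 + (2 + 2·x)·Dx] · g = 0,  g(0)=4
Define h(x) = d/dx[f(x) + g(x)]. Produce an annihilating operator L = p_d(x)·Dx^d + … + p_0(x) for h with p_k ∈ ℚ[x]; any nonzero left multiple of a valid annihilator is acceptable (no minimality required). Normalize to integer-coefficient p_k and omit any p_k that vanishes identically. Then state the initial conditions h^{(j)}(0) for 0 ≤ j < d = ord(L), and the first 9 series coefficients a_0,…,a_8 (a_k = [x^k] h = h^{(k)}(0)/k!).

L = (-108 - 690·x - 1260·x^2 - 1620·x^3 - 810·x^4) + (-165 - 1476·x - 3819·x^2 - 6408·x^3 - 6345·x^4 - 2430·x^5)·Dx + (34 + 114·x + 134·x^2 - 378·x^3 - 1422·x^4 - 1530·x^5 - 540·x^6)·Dx^2  (order 2).
h: a_k = 6, 31, 339/4, 2427/8, 51235/64, 297921/128, 3111143/512, 16645715/1024, 683612451/16384, …
ICs: h(0) = 6, h′(0) = 31.

f: a_k = 4, 4, 16, 28, 76, 160, 388, 868, 2032, …
g: a_k = 4, 2, -1/2, 1/4, -5/32, 7/64, -21/256, 33/512, -429/8192, …
f+g: L₀ = lclm(L_f,L_g), ord ≤ 1+1.
Differentiate: ansatz ord ≤ ord L₀ ⇒ L.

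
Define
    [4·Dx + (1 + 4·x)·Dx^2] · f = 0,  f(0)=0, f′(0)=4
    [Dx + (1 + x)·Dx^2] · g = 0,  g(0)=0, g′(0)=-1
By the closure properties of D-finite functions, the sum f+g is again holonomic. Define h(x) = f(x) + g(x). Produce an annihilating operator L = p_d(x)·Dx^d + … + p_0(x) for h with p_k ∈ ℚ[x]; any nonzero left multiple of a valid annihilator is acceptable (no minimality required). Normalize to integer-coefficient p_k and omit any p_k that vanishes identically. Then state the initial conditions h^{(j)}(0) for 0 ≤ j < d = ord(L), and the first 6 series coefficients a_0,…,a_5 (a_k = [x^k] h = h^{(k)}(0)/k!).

f: a_k = 0, 4, -8, 64/3, -64, 1024/5, …
g: a_k = 0, -1, 1/2, -1/3, 1/4, -1/5, …
Weyl lclm of L_f,L_g ⇒ L₀ (ord ≤ 4).
L = 8·Dx + (10 + 16·x)·Dx^2 + (1 + 5·x + 4·x^2)·Dx^3  (order 3).
h: a_k = 0, 3, -15/2, 21, -255/4, 1023/5, …
ICs: h(0) = 0, h′(0) = 3, h′′(0) = -15.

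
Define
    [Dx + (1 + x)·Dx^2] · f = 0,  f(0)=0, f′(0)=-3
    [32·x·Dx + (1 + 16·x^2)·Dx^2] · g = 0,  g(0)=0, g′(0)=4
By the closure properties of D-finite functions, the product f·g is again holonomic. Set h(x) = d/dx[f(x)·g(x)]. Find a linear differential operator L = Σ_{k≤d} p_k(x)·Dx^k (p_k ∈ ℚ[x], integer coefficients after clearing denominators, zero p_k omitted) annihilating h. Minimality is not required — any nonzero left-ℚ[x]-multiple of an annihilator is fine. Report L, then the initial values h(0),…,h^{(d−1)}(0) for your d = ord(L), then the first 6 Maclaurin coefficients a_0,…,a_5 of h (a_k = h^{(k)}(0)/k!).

f: a_k = 0, -3, 3/2, -1, 3/4, -3/5, …
g: a_k = 0, 4, 0, -64/3, 0, 1024/5, …
h₀=f·g: eliminate ⇒ L₀, order ≤ 2·2.
h₀' ⇒ L via d/dx closure of L₀.
L = (4224 + 8384·x + 204800·x^2 + 531456·x^3 + 491520·x^4 + 212992·x^5 + 262144·x^7) + (4098 + 28864·x + 258368·x^2 + 1045504·x^3 + 1798144·x^4 + 1523712·x^5 + 573440·x^6 + 786432·x^7 + 917504·x^8)·Dx + (132 + 8644·x + 37632·x^2 + 196032·x^3 + 614400·x^4 + 955392·x^5 + 786432·x^6 + 540672·x^7 + 786432·x^8 + 524288·x^9)·Dx^2 + (65 + 258·x + 2497·x^2 + 8576·x^3 + 30336·x^4 + 76800·x^5 + 118272·x^6 + 98304·x^7 + 98304·x^8 + 131072·x^9 + 65536·x^10)·Dx^3  (order 3).
h: a_k = 0, -24, 18, 240, -145, -17864/5, …
ICs: h(0) = 0, h′(0) = -24, h′′(0) = 36.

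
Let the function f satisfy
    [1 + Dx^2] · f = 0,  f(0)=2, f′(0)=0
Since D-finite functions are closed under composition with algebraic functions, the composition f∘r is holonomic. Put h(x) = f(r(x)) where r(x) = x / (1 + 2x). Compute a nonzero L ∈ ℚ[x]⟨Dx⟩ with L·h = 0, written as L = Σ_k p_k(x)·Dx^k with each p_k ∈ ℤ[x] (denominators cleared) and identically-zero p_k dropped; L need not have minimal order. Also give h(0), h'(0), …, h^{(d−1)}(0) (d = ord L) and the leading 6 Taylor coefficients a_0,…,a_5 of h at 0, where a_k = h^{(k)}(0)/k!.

f: a_k = 2, 0, -1, 0, 1/12, 0, …
Change of var in L_f (x↦r) gives L₀.
L = 1 + (4 + 24·x + 48·x^2 + 32·x^3)·Dx + (1 + 8·x + 24·x^2 + 32·x^3 + 16·x^4)·Dx^2  (order 2).
h: a_k = 2, 0, -1, 4, -143/12, 94/3, …
ICs: h(0) = 2, h′(0) = 0.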